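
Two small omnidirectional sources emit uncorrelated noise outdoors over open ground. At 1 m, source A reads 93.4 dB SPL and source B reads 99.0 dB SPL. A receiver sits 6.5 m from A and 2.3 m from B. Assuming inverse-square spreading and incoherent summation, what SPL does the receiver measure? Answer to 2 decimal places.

At the listener: L_A = 93.4 − 20·log₁₀(6.5) = 77.142 dB; L_B = 99.0 − 20·log₁₀(2.3) = 91.765 dB.
Combined: 10·log₁₀(10^(77.142/10)+10^(91.765/10)) = 91.91 dB SPL.

91.91 dB SPL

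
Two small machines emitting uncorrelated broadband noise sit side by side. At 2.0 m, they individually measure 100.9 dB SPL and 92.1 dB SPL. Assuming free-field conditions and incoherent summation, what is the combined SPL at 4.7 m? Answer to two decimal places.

94.02 dB SPL

Combined at 2.0 m: 10·log₁₀(10^(100.9/10)+10^(92.1/10)) = 101.438 dB SPL.
Then apply −20·log₁₀(4.7/2.0) = -7.421 dB → 94.02 dB SPL.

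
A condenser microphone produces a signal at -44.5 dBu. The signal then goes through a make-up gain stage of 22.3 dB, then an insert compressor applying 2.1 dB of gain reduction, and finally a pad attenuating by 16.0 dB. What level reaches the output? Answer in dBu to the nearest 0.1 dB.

Cascaded gains and losses add directly in dB.
-44.5 + 22.3 − 2.1 − 16.0 = -40.3 dBu.

-40.3 dBu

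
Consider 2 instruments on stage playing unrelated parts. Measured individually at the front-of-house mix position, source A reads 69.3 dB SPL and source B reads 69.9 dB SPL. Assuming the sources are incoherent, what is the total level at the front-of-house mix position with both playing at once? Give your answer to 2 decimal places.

72.62 dB SPL

Incoherent sources sum as intensities:
L_total = 10·log₁₀(10^(69.3/10) + 10^(69.9/10)) = 10·log₁₀(18280000) = 72.62 dB SPL.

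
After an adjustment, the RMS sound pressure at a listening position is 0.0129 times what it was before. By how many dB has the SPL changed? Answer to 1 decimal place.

Sound pressure is an amplitude quantity: ΔL = 20·log₁₀(p₂/p₁).
20·log₁₀(0.0129) = -37.8 dB.

-37.8 dB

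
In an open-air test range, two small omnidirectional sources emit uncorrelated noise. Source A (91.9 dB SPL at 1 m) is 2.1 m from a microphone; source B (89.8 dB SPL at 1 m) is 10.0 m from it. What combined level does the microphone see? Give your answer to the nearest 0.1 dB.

At the listener: L_A = 91.9 − 20·log₁₀(2.1) = 85.46 dB; L_B = 89.8 − 20·log₁₀(10.0) = 69.80 dB.
Combined: 10·log₁₀(10^(85.46/10)+10^(69.80/10)) = 85.6 dB SPL.

85.6 dB SPL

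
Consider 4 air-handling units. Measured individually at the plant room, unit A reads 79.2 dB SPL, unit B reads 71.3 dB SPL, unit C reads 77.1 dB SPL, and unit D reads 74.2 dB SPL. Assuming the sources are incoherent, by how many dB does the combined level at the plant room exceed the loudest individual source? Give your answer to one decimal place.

3.2 dB

Add the sources as powers (linear), then convert back to dB:
L_total = 10·log₁₀(10^(79.2/10) + 10^(71.3/10) + 10^(77.1/10) + 10^(74.2/10)) = 82.41 dB SPL.
Excess over the loudest (79.2 dB): 82.41 − 79.2 = 3.2 dB.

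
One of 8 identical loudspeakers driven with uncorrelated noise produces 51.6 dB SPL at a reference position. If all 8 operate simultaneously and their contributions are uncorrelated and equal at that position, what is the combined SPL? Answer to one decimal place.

8 equal incoherent sources raise the level by 10·log₁₀(8) = 9.03 dB.
L_total = 51.6 + 9.03 = 60.6 dB SPL.

60.6 dB SPL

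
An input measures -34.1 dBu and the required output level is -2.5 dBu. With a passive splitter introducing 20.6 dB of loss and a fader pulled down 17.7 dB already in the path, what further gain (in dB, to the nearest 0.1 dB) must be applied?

The required make-up gain is the shortfall in the dB sum.
G = -2.5 − (-34.1) + 20.6 + 17.7 = 69.9 dB.

69.9 dB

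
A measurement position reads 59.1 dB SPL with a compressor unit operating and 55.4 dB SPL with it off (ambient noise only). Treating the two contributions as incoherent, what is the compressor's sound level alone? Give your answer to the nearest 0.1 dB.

Background correction is a power subtraction:
L_src = 10·log₁₀(10^(59.1/10) − 10^(55.4/10)) = 10·log₁₀(466100) = 56.7 dB SPL.

56.7 dB SPL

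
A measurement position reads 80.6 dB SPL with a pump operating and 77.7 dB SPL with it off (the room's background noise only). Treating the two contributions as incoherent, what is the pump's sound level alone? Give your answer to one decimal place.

77.5 dB SPL

Background correction is a power subtraction:
L_src = 10·log₁₀(10^(80.6/10) − 10^(77.7/10)) = 10·log₁₀(55930000) = 77.5 dB SPL.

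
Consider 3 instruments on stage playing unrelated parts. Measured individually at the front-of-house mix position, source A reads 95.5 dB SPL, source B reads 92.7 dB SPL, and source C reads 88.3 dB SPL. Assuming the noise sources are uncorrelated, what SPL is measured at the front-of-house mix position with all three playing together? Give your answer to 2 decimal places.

97.84 dB SPL

Uncorrelated sources add in intensity (power), not in dB.
L_total = 10·log₁₀(10^(95.5/10) + 10^(92.7/10) + 10^(88.3/10)) = 10·log₁₀(6086000000) = 97.84 dB SPL.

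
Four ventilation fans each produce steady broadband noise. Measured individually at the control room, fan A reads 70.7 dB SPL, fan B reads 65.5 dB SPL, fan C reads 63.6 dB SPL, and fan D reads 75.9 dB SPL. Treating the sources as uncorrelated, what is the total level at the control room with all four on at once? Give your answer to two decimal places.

77.52 dB SPL

Uncorrelated sources add in intensity (power), not in dB.
L_total = 10·log₁₀(10^(70.7/10) + 10^(65.5/10) + 10^(63.6/10) + 10^(75.9/10)) = 10·log₁₀(56490000) = 77.52 dB SPL.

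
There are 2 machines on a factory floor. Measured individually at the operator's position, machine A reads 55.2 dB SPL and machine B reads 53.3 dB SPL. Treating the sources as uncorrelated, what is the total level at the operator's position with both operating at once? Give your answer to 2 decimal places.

Incoherent sources sum as intensities:
L_total = 10·log₁₀(10^(55.2/10) + 10^(53.3/10)) = 10·log₁₀(544900) = 57.36 dB SPL.

57.36 dB SPL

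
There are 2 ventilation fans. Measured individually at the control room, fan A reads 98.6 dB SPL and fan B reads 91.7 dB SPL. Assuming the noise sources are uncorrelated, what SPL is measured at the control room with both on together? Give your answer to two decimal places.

99.41 dB SPL

Add the sources as powers (linear), then convert back to dB:
L_total = 10·log₁₀(10^(98.6/10) + 10^(91.7/10)) = 10·log₁₀(8723000000) = 99.41 dB SPL.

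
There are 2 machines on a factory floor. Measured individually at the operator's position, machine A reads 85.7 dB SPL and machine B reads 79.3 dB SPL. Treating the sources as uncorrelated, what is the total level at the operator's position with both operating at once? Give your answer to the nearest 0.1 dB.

Incoherent sources sum as intensities:
L_total = 10·log₁₀(10^(85.7/10) + 10^(79.3/10)) = 10·log₁₀(456600000) = 86.6 dB SPL.

86.6 dB SPL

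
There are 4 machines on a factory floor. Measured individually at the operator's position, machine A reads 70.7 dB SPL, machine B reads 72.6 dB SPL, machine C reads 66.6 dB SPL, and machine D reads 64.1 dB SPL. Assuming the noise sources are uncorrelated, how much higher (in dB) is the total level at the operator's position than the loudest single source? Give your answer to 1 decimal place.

3.1 dB

Incoherent sources sum as intensities:
L_total = 10·log₁₀(10^(70.7/10) + 10^(72.6/10) + 10^(66.6/10) + 10^(64.1/10)) = 75.69 dB SPL.
Excess over the loudest (72.6 dB): 75.69 − 72.6 = 3.1 dB.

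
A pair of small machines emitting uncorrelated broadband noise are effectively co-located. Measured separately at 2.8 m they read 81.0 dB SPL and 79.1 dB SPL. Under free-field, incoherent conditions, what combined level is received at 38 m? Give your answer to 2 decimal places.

60.51 dB SPL

Combined at 2.8 m: 10·log₁₀(10^(81.0/10)+10^(79.1/10)) = 83.163 dB SPL.
Then apply −20·log₁₀(38/2.8) = -22.653 dB → 60.51 dB SPL.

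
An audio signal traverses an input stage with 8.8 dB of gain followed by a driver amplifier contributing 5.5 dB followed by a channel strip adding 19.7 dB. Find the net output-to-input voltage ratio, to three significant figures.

Net gain = 8.8 + 5.5 + 19.7 = 34.0 dB.
Voltage ratio = 10^(34.0/20) = 50.1.

50.1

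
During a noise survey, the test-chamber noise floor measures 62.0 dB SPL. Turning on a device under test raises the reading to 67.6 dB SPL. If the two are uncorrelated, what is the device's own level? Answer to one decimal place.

Background correction is a power subtraction:
L_src = 10·log₁₀(10^(67.6/10) − 10^(62.0/10)) = 10·log₁₀(4170000) = 66.2 dB SPL.

66.2 dB SPL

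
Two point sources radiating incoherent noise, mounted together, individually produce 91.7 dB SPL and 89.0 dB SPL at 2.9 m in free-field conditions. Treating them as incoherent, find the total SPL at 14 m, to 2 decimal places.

79.89 dB SPL

Combined at 2.9 m: 10·log₁₀(10^(91.7/10)+10^(89.0/10)) = 93.567 dB SPL.
Then apply −20·log₁₀(14/2.9) = -13.675 dB → 79.89 dB SPL.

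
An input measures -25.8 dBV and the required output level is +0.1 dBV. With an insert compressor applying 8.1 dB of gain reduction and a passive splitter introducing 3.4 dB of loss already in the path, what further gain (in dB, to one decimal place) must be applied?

The required make-up gain is the shortfall in the dB sum.
G = +0.1 − (-25.8) + 8.1 + 3.4 = 37.4 dB.

37.4 dB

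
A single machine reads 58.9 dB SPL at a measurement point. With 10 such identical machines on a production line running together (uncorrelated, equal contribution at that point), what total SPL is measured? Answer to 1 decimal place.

10 equal incoherent sources raise the level by 10·log₁₀(10) = 10.00 dB.
L_total = 58.9 + 10.00 = 68.9 dB SPL.

68.9 dB SPL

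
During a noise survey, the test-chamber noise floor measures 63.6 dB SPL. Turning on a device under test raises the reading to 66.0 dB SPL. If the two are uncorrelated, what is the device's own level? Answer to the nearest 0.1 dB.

62.3 dB SPL

Background correction is a power subtraction:
L_src = 10·log₁₀(10^(66.0/10) − 10^(63.6/10)) = 10·log₁₀(1690000) = 62.3 dB SPL.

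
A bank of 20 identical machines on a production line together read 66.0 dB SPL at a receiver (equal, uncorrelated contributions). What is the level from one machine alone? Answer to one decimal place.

53.0 dB SPL

20 equal incoherent sources add 10·log₁₀(20) = 13.01 dB over one source.
L_one = 66.0 − 13.01 = 53.0 dB SPL.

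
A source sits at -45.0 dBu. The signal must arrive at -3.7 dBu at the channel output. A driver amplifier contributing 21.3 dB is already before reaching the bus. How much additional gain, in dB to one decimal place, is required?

The required make-up gain is the shortfall in the dB sum.
G = -3.7 − (-45.0) − 21.3 = 20.0 dB.

20.0 dB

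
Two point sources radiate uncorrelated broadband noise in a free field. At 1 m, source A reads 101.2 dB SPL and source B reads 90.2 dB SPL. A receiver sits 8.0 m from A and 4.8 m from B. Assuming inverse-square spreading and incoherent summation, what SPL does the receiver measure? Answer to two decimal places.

At the listener: L_A = 101.2 − 20·log₁₀(8.0) = 83.138 dB; L_B = 90.2 − 20·log₁₀(4.8) = 76.575 dB.
Combined: 10·log₁₀(10^(83.138/10)+10^(76.575/10)) = 84.00 dB SPL.

84.00 dB SPL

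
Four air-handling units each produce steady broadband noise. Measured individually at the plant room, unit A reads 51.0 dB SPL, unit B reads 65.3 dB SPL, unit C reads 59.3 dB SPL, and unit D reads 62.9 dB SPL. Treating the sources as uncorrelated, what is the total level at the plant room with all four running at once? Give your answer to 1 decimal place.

Add the sources as powers (linear), then convert back to dB:
L_total = 10·log₁₀(10^(51.0/10) + 10^(65.3/10) + 10^(59.3/10) + 10^(62.9/10)) = 10·log₁₀(6315000) = 68.0 dB SPL.

68.0 dB SPL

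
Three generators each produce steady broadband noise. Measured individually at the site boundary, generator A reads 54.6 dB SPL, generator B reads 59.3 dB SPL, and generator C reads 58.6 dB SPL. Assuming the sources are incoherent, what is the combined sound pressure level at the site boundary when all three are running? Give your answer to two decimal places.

62.70 dB SPL

Add the sources as powers (linear), then convert back to dB:
L_total = 10·log₁₀(10^(54.6/10) + 10^(59.3/10) + 10^(58.6/10)) = 10·log₁₀(1864000) = 62.70 dB SPL.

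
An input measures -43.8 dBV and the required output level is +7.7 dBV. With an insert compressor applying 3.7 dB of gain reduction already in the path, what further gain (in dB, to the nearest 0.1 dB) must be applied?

The required make-up gain is the shortfall in the dB sum.
G = +7.7 − (-43.8) + 3.7 = 55.2 dB.

55.2 dB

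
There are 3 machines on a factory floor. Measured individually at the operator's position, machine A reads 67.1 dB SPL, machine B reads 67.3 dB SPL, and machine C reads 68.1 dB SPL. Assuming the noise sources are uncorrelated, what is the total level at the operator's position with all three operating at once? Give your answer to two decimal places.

72.29 dB SPL

Incoherent sources sum as intensities:
L_total = 10·log₁₀(10^(67.1/10) + 10^(67.3/10) + 10^(68.1/10)) = 10·log₁₀(16960000) = 72.29 dB SPL.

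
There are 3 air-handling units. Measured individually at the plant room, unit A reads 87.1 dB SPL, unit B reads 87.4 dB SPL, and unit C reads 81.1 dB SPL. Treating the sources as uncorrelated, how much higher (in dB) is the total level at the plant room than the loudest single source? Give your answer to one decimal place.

3.4 dB

Add the sources as powers (linear), then convert back to dB:
L_total = 10·log₁₀(10^(87.1/10) + 10^(87.4/10) + 10^(81.1/10)) = 90.76 dB SPL.
Excess over the loudest (87.4 dB): 90.76 − 87.4 = 3.4 dB.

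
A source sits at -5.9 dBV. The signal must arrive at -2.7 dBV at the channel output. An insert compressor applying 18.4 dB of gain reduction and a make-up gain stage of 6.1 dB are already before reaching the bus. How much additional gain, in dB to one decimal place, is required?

The required make-up gain is the shortfall in the dB sum.
G = -2.7 − (-5.9) + 18.4 − 6.1 = 15.5 dB.

15.5 dB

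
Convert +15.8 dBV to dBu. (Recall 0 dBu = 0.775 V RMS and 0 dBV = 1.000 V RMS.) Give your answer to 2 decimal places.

+18.01 dBu

The offset between the scales is 20·log₁₀(0.775/1.000) = −2.214 dB.
So dBu = +15.8 + 2.214 = +18.01 dBu.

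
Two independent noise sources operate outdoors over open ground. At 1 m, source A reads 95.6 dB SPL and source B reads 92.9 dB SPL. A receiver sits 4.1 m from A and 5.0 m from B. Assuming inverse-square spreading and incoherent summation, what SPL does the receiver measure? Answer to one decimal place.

At the listener: L_A = 95.6 − 20·log₁₀(4.1) = 83.34 dB; L_B = 92.9 − 20·log₁₀(5.0) = 78.92 dB.
Combined: 10·log₁₀(10^(83.34/10)+10^(78.92/10)) = 84.7 dB SPL.

84.7 dB SPL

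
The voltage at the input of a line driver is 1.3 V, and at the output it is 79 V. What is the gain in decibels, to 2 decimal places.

Voltage ratio → dB uses the 20·log₁₀ form:
20·log₁₀(79/1.3) = 20·log₁₀(60.77) = 35.67 dB.

35.67 dB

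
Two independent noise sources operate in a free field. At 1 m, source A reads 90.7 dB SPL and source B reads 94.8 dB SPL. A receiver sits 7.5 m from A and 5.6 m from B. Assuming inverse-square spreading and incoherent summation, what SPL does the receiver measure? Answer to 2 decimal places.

At the listener: L_A = 90.7 − 20·log₁₀(7.5) = 73.199 dB; L_B = 94.8 − 20·log₁₀(5.6) = 79.836 dB.
Combined: 10·log₁₀(10^(73.199/10)+10^(79.836/10)) = 80.69 dB SPL.

80.69 dB SPL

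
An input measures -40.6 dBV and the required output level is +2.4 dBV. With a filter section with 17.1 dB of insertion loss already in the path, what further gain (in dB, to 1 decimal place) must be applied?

60.1 dB

The required make-up gain is the shortfall in the dB sum.
G = +2.4 − (-40.6) + 17.1 = 60.1 dB.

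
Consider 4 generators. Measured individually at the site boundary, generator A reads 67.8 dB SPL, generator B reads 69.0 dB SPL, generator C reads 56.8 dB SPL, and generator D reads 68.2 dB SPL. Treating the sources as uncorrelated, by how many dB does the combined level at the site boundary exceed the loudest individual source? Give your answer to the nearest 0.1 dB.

Incoherent sources sum as intensities:
L_total = 10·log₁₀(10^(67.8/10) + 10^(69.0/10) + 10^(56.8/10) + 10^(68.2/10)) = 73.23 dB SPL.
Excess over the loudest (69.0 dB): 73.23 − 69.0 = 4.2 dB.

4.2 dB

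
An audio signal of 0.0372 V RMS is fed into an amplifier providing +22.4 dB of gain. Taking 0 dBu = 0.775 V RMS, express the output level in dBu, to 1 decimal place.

-4.0 dBu

Input level: 20·log₁₀(0.0372/0.775) = -26.38 dBu.
Output: -26.38 + 22.4 = -4.0 dBu.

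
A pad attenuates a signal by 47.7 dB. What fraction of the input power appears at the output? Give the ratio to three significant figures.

0.0000170

Power ratio = 10^(dB/10).
10^(-47.7/10) = 10^(-4.770) = 0.0000170.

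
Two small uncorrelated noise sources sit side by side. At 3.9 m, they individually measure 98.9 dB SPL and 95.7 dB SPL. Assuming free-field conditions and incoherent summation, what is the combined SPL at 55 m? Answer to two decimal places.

77.61 dB SPL

Combined at 3.9 m: 10·log₁₀(10^(98.9/10)+10^(95.7/10)) = 100.599 dB SPL.
Then apply −20·log₁₀(55/3.9) = -22.986 dB → 77.61 dB SPL.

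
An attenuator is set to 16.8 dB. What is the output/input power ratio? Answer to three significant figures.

Power ratio = 10^(dB/10).
10^(-16.8/10) = 10^(-1.680) = 0.0209.

0.0209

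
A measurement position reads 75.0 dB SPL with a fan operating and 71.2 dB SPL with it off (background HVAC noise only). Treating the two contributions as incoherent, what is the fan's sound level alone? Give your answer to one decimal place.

72.7 dB SPL

Remove the background by subtracting linear intensities:
L_src = 10·log₁₀(10^(75.0/10) − 10^(71.2/10)) = 10·log₁₀(18440000) = 72.7 dB SPL.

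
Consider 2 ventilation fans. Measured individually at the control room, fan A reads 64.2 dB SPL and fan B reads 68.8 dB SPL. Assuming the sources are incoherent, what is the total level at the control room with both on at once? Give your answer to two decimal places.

Add the sources as powers (linear), then convert back to dB:
L_total = 10·log₁₀(10^(64.2/10) + 10^(68.8/10)) = 10·log₁₀(10220000) = 70.09 dB SPL.

70.09 dB SPL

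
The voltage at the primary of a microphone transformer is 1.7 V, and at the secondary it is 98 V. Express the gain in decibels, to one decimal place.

Voltage ratio → dB uses the 20·log₁₀ form:
20·log₁₀(98/1.7) = 20·log₁₀(57.65) = 35.2 dB.

35.2 dB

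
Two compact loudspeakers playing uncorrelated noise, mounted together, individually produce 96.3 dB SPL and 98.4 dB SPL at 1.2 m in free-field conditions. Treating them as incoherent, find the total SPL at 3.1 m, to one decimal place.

92.2 dB SPL

Combined at 1.2 m: 10·log₁₀(10^(96.3/10)+10^(98.4/10)) = 100.49 dB SPL.
Then apply −20·log₁₀(3.1/1.2) = -8.24 dB → 92.2 dB SPL.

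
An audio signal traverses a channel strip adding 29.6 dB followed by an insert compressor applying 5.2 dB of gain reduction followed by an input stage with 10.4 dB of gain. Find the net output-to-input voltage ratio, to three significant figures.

55.0

Net gain = 29.6 + (−5.2) + 10.4 = 34.8 dB.
Voltage ratio = 10^(34.8/20) = 55.0.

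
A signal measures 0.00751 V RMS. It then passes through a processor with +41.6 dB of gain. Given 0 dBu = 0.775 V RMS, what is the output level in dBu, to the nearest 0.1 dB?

Input level: 20·log₁₀(0.00751/0.775) = -40.27 dBu.
Output: -40.27 + 41.6 = +1.3 dBu.

+1.3 dBu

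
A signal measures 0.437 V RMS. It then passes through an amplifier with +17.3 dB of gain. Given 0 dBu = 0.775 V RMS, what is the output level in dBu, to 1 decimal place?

Input level: 20·log₁₀(0.437/0.775) = -4.98 dBu.
Output: -4.98 + 17.3 = +12.3 dBu.

+12.3 dBu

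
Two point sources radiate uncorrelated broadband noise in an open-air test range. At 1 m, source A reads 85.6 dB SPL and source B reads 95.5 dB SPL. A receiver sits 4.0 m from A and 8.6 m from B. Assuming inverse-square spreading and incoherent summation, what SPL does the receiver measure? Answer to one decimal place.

78.5 dB SPL

At the listener: L_A = 85.6 − 20·log₁₀(4.0) = 73.56 dB; L_B = 95.5 − 20·log₁₀(8.6) = 76.81 dB.
Combined: 10·log₁₀(10^(73.56/10)+10^(76.81/10)) = 78.5 dB SPL.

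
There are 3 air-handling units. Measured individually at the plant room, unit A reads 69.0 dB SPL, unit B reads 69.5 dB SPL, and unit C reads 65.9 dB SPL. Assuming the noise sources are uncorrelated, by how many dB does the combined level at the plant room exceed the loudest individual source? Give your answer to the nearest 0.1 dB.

3.7 dB

Uncorrelated sources add in intensity (power), not in dB.
L_total = 10·log₁₀(10^(69.0/10) + 10^(69.5/10) + 10^(65.9/10)) = 73.17 dB SPL.
Excess over the loudest (69.5 dB): 73.17 − 69.5 = 3.7 dB.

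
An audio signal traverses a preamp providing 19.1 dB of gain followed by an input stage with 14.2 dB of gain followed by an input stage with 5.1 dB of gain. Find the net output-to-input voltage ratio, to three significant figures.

Net gain = 19.1 + 14.2 + 5.1 = 38.4 dB.
Voltage ratio = 10^(38.4/20) = 83.2.

83.2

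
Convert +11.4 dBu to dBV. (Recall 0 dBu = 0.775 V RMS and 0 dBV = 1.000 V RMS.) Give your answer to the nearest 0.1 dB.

The offset between the scales is 20·log₁₀(0.775/1.000) = −2.214 dB.
So dBV = +11.4 − 2.214 = +9.2 dBV.

+9.2 dBV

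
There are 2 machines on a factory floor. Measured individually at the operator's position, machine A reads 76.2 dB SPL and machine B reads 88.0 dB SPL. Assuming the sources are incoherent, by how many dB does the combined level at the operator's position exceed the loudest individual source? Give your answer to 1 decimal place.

Uncorrelated sources add in intensity (power), not in dB.
L_total = 10·log₁₀(10^(76.2/10) + 10^(88.0/10)) = 88.28 dB SPL.
Excess over the loudest (88.0 dB): 88.28 − 88.0 = 0.3 dB.

0.3 dB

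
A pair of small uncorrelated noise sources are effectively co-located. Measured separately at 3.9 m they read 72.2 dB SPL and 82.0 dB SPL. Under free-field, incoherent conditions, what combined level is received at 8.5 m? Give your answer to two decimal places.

75.67 dB SPL

Combined at 3.9 m: 10·log₁₀(10^(72.2/10)+10^(82.0/10)) = 82.432 dB SPL.
Then apply −20·log₁₀(8.5/3.9) = -6.767 dB → 75.67 dB SPL.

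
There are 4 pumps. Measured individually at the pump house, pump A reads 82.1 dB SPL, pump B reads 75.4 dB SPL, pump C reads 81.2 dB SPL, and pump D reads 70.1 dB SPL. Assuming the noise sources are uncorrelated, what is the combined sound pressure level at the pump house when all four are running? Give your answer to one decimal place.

Incoherent sources sum as intensities:
L_total = 10·log₁₀(10^(82.1/10) + 10^(75.4/10) + 10^(81.2/10) + 10^(70.1/10)) = 10·log₁₀(338900000) = 85.3 dB SPL.

85.3 dB SPL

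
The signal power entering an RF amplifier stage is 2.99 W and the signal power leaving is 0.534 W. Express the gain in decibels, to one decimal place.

-7.5 dB

Power ratio → dB uses the 10·log₁₀ form:
10·log₁₀(0.534/2.99) = 10·log₁₀(0.1786) = -7.5 dB.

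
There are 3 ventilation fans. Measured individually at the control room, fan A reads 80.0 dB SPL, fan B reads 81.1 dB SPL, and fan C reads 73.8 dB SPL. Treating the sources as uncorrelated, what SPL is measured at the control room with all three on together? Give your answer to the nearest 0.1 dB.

84.0 dB SPL

Add the sources as powers (linear), then convert back to dB:
L_total = 10·log₁₀(10^(80.0/10) + 10^(81.1/10) + 10^(73.8/10)) = 10·log₁₀(252800000) = 84.0 dB SPL.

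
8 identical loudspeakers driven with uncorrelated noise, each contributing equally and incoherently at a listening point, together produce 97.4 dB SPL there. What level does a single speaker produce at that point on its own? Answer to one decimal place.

8 equal incoherent sources add 10·log₁₀(8) = 9.03 dB over one source.
L_one = 97.4 − 9.03 = 88.4 dB SPL.

88.4 dB SPL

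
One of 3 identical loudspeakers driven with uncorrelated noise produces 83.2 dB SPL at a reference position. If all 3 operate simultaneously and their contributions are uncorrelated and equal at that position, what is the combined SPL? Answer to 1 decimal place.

88.0 dB SPL

3 equal incoherent sources raise the level by 10·log₁₀(3) = 4.77 dB.
L_total = 83.2 + 4.77 = 88.0 dB SPL.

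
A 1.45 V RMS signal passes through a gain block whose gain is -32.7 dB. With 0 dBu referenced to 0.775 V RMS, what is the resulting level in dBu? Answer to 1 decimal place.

Input level: 20·log₁₀(1.45/0.775) = 5.44 dBu.
Output: 5.44 − 32.7 = -27.3 dBu.

-27.3 dBu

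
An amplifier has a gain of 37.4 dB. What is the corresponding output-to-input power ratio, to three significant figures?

Power ratio = 10^(dB/10).
10^(37.4/10) = 10^(3.740) = 5500.

5500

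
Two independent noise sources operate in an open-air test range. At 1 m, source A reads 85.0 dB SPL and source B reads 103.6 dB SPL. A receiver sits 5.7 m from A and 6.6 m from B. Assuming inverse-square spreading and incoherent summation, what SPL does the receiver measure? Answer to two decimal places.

At the listener: L_A = 85.0 − 20·log₁₀(5.7) = 69.883 dB; L_B = 103.6 − 20·log₁₀(6.6) = 87.209 dB.
Combined: 10·log₁₀(10^(69.883/10)+10^(87.209/10)) = 87.29 dB SPL.

87.29 dB SPL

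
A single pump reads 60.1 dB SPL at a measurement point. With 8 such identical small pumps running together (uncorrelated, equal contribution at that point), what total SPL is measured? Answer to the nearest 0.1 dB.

8 equal incoherent sources raise the level by 10·log₁₀(8) = 9.03 dB.
L_total = 60.1 + 9.03 = 69.1 dB SPL.

69.1 dB SPL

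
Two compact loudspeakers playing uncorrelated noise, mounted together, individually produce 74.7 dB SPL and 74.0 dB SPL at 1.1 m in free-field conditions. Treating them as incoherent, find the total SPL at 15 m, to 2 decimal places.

Combined at 1.1 m: 10·log₁₀(10^(74.7/10)+10^(74.0/10)) = 77.374 dB SPL.
Then apply −20·log₁₀(15/1.1) = -22.694 dB → 54.68 dB SPL.

54.68 dB SPL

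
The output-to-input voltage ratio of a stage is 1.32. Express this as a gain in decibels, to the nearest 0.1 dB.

2.4 dB

Voltage is an amplitude quantity, so gain = 20·log₁₀(V_out/V_in).
20·log₁₀(1.32) = 2.4 dB.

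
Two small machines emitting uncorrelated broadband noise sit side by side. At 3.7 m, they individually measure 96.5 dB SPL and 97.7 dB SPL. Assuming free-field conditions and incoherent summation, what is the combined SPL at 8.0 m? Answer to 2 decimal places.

Combined at 3.7 m: 10·log₁₀(10^(96.5/10)+10^(97.7/10)) = 100.152 dB SPL.
Then apply −20·log₁₀(8.0/3.7) = -6.698 dB → 93.45 dB SPL.

93.45 dB SPL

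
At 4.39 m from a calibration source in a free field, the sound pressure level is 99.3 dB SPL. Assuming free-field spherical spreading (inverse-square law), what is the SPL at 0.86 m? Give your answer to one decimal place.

For a point source in a free field, ΔL = −20·log₁₀(d₂/d₁).
ΔL = −20·log₁₀(0.86/4.39) = 14.16 dB, so L₂ = 99.3 + (14.16) = 113.5 dB SPL.

113.5 dB SPL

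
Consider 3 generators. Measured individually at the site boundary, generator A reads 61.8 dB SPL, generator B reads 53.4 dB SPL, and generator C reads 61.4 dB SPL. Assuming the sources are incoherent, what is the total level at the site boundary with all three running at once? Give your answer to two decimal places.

Add the sources as powers (linear), then convert back to dB:
L_total = 10·log₁₀(10^(61.8/10) + 10^(53.4/10) + 10^(61.4/10)) = 10·log₁₀(3113000) = 64.93 dB SPL.

64.93 dB SPL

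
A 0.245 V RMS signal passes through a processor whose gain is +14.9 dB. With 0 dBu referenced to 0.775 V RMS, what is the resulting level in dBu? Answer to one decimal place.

+4.9 dBu

Input level: 20·log₁₀(0.245/0.775) = -10.00 dBu.
Output: -10.00 + 14.9 = +4.9 dBu.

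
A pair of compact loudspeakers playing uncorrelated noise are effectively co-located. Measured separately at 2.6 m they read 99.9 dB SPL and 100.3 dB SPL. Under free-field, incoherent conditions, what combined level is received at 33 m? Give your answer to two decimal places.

81.04 dB SPL

Combined at 2.6 m: 10·log₁₀(10^(99.9/10)+10^(100.3/10)) = 103.115 dB SPL.
Then apply −20·log₁₀(33/2.6) = -22.071 dB → 81.04 dB SPL.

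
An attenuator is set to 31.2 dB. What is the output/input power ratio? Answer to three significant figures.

Power ratio = 10^(dB/10).
10^(-31.2/10) = 10^(-3.120) = 0.000759.

0.000759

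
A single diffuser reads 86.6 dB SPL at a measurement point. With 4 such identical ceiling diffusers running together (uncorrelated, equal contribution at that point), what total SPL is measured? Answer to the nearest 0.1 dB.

92.6 dB SPL

4 equal incoherent sources raise the level by 10·log₁₀(4) = 6.02 dB.
L_total = 86.6 + 6.02 = 92.6 dB SPL.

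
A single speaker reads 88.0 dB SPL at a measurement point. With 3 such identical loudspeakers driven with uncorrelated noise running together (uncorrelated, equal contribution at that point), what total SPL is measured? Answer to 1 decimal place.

3 equal incoherent sources raise the level by 10·log₁₀(3) = 4.77 dB.
L_total = 88.0 + 4.77 = 92.8 dB SPL.

92.8 dB SPL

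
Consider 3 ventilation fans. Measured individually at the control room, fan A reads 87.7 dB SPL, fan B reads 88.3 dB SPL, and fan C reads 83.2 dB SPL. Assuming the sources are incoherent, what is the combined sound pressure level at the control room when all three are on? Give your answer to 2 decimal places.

Add the sources as powers (linear), then convert back to dB:
L_total = 10·log₁₀(10^(87.7/10) + 10^(88.3/10) + 10^(83.2/10)) = 10·log₁₀(1474000000) = 91.68 dB SPL.

91.68 dB SPL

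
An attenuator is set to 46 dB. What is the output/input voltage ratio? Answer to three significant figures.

Voltage ratio = 10^(dB/20).
10^(-46/20) = 10^(-2.300) = 0.00501.

0.00501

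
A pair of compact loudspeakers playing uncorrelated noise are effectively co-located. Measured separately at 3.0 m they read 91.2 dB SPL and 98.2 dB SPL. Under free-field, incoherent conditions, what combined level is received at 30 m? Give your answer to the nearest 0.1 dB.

Combined at 3.0 m: 10·log₁₀(10^(91.2/10)+10^(98.2/10)) = 98.99 dB SPL.
Then apply −20·log₁₀(30/3.0) = -20.00 dB → 79.0 dB SPL.

79.0 dB SPL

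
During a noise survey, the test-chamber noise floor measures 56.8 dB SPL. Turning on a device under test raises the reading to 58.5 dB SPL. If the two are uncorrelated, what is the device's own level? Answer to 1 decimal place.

Background correction is a power subtraction:
L_src = 10·log₁₀(10^(58.5/10) − 10^(56.8/10)) = 10·log₁₀(229300) = 53.6 dB SPL.

53.6 dB SPL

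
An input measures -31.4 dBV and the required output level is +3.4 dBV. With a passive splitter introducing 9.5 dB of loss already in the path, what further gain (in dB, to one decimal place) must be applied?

44.3 dB

The required make-up gain is the shortfall in the dB sum.
G = +3.4 − (-31.4) + 9.5 = 44.3 dB.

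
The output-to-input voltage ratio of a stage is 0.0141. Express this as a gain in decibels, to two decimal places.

Voltage ratio → dB uses the 20·log₁₀ form:
20·log₁₀(0.0141) = -37.02 dB.

-37.02 dB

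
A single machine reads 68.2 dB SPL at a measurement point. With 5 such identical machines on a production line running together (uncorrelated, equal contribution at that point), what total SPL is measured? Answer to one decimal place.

75.2 dB SPL

5 equal incoherent sources raise the level by 10·log₁₀(5) = 6.99 dB.
L_total = 68.2 + 6.99 = 75.2 dB SPL.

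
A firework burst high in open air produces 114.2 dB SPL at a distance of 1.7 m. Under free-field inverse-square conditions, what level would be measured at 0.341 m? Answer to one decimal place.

Free-field point source: level drops by 20·log₁₀ of the distance ratio.
ΔL = −20·log₁₀(0.341/1.7) = 13.95 dB, so L₂ = 114.2 + (13.95) = 128.2 dB SPL.

128.2 dB SPL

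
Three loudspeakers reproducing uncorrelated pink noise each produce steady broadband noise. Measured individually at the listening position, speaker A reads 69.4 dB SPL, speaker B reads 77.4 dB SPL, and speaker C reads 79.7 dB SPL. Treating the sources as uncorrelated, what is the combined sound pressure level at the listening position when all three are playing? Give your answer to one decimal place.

82.0 dB SPL

Uncorrelated sources add in intensity (power), not in dB.
L_total = 10·log₁₀(10^(69.4/10) + 10^(77.4/10) + 10^(79.7/10)) = 10·log₁₀(157000000) = 82.0 dB SPL.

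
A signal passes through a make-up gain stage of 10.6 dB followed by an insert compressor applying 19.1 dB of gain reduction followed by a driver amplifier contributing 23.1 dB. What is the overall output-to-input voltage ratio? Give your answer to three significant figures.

Net gain = 10.6 + (−19.1) + 23.1 = 14.6 dB.
Voltage ratio = 10^(14.6/20) = 5.37.

5.37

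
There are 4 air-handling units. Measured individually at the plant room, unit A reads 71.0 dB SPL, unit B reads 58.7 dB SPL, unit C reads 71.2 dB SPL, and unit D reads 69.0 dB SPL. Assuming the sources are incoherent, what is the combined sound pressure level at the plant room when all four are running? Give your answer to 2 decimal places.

Add the sources as powers (linear), then convert back to dB:
L_total = 10·log₁₀(10^(71.0/10) + 10^(58.7/10) + 10^(71.2/10) + 10^(69.0/10)) = 10·log₁₀(34460000) = 75.37 dB SPL.

75.37 dB SPL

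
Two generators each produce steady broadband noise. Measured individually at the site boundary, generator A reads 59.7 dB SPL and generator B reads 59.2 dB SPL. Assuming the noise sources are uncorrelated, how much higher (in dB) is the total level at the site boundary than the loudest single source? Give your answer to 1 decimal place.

2.8 dB

Incoherent sources sum as intensities:
L_total = 10·log₁₀(10^(59.7/10) + 10^(59.2/10)) = 62.47 dB SPL.
Excess over the loudest (59.7 dB): 62.47 − 59.7 = 2.8 dB.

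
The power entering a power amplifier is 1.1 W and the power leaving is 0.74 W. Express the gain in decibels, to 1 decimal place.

For a power ratio, dB = 10·log₁₀(P₂/P₁).
10·log₁₀(0.74/1.1) = 10·log₁₀(0.6727) = -1.7 dB.

-1.7 dB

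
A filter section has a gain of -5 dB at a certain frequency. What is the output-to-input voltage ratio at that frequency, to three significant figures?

0.562

Voltage ratio = 10^(dB/20).
10^(-5/20) = 10^(-0.2500) = 0.562.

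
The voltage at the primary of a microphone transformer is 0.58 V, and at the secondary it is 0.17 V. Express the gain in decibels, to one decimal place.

For a voltage ratio, dB = 20·log₁₀(V₂/V₁).
20·log₁₀(0.17/0.58) = 20·log₁₀(0.2931) = -10.7 dB.

-10.7 dB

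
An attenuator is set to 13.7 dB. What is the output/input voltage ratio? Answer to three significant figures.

Voltage ratio = 10^(dB/20).
10^(-13.7/20) = 10^(-0.6850) = 0.207.

0.207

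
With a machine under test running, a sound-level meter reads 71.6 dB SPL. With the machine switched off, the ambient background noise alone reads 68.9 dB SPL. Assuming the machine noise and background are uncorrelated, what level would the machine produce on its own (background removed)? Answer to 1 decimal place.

Remove the background by subtracting linear intensities:
L_src = 10·log₁₀(10^(71.6/10) − 10^(68.9/10)) = 10·log₁₀(6692000) = 68.3 dB SPL.

68.3 dB SPL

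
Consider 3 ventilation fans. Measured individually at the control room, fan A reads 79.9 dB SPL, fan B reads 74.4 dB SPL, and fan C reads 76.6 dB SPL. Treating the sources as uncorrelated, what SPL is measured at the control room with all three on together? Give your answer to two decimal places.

82.33 dB SPL

Incoherent sources sum as intensities:
L_total = 10·log₁₀(10^(79.9/10) + 10^(74.4/10) + 10^(76.6/10)) = 10·log₁₀(171000000) = 82.33 dB SPL.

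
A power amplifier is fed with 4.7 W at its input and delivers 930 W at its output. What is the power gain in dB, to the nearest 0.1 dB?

For a power ratio, dB = 10·log₁₀(P₂/P₁).
10·log₁₀(930/4.7) = 10·log₁₀(197.9) = 23.0 dB.

23.0 dB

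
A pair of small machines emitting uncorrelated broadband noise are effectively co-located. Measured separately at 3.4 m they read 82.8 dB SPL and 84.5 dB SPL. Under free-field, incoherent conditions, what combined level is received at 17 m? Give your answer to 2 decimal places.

72.76 dB SPL

Combined at 3.4 m: 10·log₁₀(10^(82.8/10)+10^(84.5/10)) = 86.743 dB SPL.
Then apply −20·log₁₀(17/3.4) = -13.979 dB → 72.76 dB SPL.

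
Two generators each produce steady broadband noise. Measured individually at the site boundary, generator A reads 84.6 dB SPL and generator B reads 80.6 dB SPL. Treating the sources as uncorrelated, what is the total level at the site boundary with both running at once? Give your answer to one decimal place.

86.1 dB SPL

Incoherent sources sum as intensities:
L_total = 10·log₁₀(10^(84.6/10) + 10^(80.6/10)) = 10·log₁₀(403200000) = 86.1 dB SPL.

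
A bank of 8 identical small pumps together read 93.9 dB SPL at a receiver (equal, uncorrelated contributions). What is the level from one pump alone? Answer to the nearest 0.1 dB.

8 equal incoherent sources add 10·log₁₀(8) = 9.03 dB over one source.
L_one = 93.9 − 9.03 = 84.9 dB SPL.

84.9 dB SPL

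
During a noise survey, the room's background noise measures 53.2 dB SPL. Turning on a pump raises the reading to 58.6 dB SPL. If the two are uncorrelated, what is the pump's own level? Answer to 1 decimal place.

57.1 dB SPL

Background correction is a power subtraction:
L_src = 10·log₁₀(10^(58.6/10) − 10^(53.2/10)) = 10·log₁₀(515500) = 57.1 dB SPL.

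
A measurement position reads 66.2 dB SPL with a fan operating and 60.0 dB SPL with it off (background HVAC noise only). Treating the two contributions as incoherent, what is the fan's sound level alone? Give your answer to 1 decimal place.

65.0 dB SPL

Background correction is a power subtraction:
L_src = 10·log₁₀(10^(66.2/10) − 10^(60.0/10)) = 10·log₁₀(3169000) = 65.0 dB SPL.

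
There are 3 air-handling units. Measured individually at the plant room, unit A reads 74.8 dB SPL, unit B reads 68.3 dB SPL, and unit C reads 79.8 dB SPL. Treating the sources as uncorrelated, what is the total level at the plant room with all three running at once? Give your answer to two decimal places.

Uncorrelated sources add in intensity (power), not in dB.
L_total = 10·log₁₀(10^(74.8/10) + 10^(68.3/10) + 10^(79.8/10)) = 10·log₁₀(132500000) = 81.22 dB SPL.

81.22 dB SPL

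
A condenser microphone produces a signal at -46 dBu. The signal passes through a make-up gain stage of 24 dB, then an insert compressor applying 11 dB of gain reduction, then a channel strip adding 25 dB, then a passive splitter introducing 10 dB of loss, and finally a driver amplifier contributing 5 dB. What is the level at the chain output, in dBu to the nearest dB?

Gain stages sum in dB:
-46 + 24 − 11 + 25 − 10 + 5 = -13 dBu.

-13 dBu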